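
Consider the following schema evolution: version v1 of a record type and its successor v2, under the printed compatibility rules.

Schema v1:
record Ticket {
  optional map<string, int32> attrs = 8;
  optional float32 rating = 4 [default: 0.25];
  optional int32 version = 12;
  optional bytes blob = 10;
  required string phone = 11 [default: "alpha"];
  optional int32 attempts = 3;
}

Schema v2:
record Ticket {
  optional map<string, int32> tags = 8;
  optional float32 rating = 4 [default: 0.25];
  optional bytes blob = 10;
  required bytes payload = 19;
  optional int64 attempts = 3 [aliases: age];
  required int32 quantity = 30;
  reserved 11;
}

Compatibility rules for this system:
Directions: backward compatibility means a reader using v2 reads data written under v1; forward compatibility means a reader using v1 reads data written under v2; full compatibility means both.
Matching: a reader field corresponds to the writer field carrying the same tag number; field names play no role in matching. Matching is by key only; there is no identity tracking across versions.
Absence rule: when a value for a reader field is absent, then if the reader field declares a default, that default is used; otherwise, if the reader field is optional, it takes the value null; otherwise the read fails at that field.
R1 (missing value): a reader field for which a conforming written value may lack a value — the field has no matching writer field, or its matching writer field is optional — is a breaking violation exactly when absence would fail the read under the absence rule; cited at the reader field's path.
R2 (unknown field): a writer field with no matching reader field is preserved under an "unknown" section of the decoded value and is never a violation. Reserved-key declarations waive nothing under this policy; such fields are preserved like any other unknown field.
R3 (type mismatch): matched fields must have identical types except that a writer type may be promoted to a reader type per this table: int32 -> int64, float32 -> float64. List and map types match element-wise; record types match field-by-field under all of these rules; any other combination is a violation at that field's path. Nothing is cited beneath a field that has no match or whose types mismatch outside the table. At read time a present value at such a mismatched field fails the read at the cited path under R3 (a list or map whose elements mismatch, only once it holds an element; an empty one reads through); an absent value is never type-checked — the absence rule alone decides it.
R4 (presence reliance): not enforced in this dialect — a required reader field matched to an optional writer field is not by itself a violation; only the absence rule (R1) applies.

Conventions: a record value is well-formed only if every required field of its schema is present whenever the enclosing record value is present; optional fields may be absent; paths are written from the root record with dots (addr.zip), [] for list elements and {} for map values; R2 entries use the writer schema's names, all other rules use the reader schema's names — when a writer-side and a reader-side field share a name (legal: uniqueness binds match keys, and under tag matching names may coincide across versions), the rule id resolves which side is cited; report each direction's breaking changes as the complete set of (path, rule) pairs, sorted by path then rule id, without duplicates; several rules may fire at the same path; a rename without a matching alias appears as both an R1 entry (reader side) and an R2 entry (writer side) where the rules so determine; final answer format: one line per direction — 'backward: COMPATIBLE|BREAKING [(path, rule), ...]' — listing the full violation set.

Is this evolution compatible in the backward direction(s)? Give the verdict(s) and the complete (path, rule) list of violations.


the writer's type comes first in each Ticket pair
backward for Ticket (reader v2, writer v1):
  map<string, int32> -> map<string, int32>, writer optional: tags aligns to attrs
  float32 -> float32, writer optional: rating aligns to rating
  bytes -> bytes, writer optional: blob aligns to blob
  no writer field matches reader payload
  int32 -> int64, writer optional: attempts aligns to attempts
  no writer field matches reader quantity
  writer version: unknown to reader
  writer phone: unknown to reader
  breaking: (payload, R1)
  breaking: (quantity, R1)
  => backward verdict for Ticket: BREAKING, 2 violation(s)
diffs on Ticket not affecting the asked answer:
  field attempts in record Ticket: type int32 changed to int64 -> matters only for Ticket's forward compatibility — outside the asked direction
  renamed field attrs to tags in record Ticket -> fires no rule on Ticket, leaving the asked answer as it is
  removed field phone from record Ticket (its key 11 joins the reserved list) -> fires no rule on Ticket, leaving the asked answer as it is
  removed field version from record Ticket -> fires no rule on Ticket, leaving the asked answer as it is

backward: BREAKING [(payload, R1), (quantity, R1)]


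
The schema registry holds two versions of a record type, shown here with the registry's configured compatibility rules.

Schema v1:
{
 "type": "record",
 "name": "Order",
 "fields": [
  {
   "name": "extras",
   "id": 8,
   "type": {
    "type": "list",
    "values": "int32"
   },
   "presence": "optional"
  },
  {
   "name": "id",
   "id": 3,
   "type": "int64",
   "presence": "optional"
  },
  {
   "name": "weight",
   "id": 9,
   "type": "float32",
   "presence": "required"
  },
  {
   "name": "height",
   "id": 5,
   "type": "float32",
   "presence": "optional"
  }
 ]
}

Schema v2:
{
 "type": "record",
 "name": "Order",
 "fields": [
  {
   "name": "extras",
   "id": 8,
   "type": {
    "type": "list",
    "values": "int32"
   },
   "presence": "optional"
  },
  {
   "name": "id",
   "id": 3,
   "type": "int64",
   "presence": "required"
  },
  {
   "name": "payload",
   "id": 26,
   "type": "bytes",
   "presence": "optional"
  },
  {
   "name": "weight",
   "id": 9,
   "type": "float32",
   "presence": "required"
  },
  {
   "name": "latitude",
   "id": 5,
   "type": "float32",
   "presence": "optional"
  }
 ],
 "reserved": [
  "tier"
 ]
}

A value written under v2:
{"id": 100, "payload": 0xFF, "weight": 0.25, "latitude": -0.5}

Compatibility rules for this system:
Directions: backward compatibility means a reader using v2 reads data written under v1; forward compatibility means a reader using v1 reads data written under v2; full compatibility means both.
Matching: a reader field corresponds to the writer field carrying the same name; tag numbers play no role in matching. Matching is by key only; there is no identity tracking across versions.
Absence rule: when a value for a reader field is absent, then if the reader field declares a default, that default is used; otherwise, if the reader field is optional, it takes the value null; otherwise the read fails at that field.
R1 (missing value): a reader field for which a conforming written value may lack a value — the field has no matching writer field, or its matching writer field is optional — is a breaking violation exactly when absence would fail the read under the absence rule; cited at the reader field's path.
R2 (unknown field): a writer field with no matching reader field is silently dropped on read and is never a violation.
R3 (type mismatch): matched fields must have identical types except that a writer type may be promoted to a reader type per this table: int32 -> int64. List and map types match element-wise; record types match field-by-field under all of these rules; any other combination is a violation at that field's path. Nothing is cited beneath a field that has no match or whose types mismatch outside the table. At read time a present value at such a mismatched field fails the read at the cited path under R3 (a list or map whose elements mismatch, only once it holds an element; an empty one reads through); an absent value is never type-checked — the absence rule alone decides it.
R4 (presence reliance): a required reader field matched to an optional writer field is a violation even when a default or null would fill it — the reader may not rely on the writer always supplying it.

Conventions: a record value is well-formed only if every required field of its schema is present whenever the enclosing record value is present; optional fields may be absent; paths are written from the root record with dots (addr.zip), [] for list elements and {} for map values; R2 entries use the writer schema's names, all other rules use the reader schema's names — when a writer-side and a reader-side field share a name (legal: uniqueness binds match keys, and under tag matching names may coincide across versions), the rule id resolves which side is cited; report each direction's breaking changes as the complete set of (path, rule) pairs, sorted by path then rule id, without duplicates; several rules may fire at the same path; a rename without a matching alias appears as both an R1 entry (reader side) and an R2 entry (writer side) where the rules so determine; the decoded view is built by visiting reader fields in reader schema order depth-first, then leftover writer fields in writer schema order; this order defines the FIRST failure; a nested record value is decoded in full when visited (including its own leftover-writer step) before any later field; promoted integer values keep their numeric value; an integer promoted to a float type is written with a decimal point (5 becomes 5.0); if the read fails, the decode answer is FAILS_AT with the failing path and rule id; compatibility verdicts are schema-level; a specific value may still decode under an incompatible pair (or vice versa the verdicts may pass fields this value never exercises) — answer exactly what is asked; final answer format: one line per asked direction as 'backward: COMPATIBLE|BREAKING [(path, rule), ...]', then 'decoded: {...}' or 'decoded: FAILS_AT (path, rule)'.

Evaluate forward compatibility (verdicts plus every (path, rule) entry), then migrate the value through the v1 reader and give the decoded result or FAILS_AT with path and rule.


forward: COMPATIBLE []; decoded: {"extras": null, "id": 100, "weight": 0.25, "height": null}

each type pair in Order: writer, then reader
forward analysis of Order with v1 as reader and v2 as writer:
  extras <- extras (list<int32> -> list<int32>, writer optional)
  id <- id (int64 -> int64, writer required)
  weight <- weight (float32 -> float32, writer required)
  height: no writer match
  payload (writer side), unknown to reader
  latitude (writer side), unknown to reader
  => forward verdict for Order: COMPATIBLE, no violations
decode walk for Order under reader schema v1:
  extras := null (not supplied -> null)
  id := 100
  weight := 0.25
  height := null (not supplied -> null)
  writer payload: unmatched, discarded
  writer latitude: unmatched, discarded
  => decoded: {"extras": null, "id": 100, "weight": 0.25, "height": null}
remaining Order differences; none change what is asked:
  field id in record Order: optional changed to required -> fires only in the backward direction of Order, which is not asked here
  added field payload to record Order: optional bytes, tag 26 (in v2 it sits immediately before weight) -> fires no rule on Order, leaving the asked answer as it is


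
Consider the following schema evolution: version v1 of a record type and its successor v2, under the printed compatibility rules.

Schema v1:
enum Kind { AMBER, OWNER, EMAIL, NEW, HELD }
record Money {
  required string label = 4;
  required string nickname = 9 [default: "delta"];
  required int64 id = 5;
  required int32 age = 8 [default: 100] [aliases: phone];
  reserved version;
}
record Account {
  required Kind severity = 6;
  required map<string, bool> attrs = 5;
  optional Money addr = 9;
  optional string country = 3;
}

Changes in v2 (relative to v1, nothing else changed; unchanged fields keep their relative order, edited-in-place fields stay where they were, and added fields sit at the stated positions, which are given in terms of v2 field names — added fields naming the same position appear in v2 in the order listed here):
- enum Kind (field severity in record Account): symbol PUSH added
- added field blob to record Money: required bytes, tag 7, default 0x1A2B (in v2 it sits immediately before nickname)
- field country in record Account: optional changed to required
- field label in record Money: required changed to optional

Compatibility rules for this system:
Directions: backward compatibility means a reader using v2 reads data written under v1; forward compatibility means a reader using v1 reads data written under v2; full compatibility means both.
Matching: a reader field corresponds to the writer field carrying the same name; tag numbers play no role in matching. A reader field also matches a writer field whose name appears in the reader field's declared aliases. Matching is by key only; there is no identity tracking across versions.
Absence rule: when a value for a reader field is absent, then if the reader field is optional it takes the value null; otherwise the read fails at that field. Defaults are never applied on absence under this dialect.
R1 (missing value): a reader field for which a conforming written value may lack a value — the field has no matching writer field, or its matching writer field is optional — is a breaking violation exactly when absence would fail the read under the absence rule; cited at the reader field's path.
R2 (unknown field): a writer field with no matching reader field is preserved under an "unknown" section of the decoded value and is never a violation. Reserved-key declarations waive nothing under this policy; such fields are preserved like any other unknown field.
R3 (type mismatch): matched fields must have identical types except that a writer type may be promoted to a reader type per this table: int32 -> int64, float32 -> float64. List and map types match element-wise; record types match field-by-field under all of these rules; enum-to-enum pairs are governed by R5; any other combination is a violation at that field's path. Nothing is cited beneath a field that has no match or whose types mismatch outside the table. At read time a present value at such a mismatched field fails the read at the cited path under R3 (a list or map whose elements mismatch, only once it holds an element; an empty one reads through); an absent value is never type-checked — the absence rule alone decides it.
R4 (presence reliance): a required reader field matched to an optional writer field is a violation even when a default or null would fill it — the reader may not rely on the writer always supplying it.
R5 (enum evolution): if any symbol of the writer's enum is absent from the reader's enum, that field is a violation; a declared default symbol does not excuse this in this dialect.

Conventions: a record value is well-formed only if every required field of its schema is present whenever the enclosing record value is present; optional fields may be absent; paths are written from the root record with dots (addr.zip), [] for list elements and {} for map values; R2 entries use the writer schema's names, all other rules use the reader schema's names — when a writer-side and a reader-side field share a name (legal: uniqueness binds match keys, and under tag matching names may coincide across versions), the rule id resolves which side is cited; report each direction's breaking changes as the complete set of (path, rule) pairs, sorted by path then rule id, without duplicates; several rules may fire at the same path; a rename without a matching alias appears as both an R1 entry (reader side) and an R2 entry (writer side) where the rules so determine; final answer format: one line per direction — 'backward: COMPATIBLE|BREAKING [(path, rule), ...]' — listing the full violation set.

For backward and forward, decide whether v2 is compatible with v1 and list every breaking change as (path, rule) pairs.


backward: BREAKING [(addr.blob, R1), (country, R1), (country, R4)]; forward: BREAKING [(addr.label, R1), (addr.label, R4), (severity, R5)]

arrows below run writer -> reader for Account
backward for Account (reader v2, writer v1):
  severity <- severity (Kind -> Kind, writer required)
  attrs <- attrs (map<string, bool> -> map<string, bool>, writer required)
  addr <- addr (Money -> Money, writer optional)
  country <- country (string -> string, writer optional)
  addr.label <- addr.label (string -> string, writer required)
  addr.blob has no writer counterpart
  addr.nickname <- addr.nickname (string -> string, writer required)
  addr.id <- addr.id (int64 -> int64, writer required)
  addr.age <- addr.age (int32 -> int32, writer required)
  violation R1 at addr.blob
  violation R1 at country
  violation R4 at country
  => backward verdict for Account: BREAKING, 3 violation(s)
forward for Account (reader v1, writer v2):
  severity <- severity (Kind -> Kind, writer required)
  attrs <- attrs (map<string, bool> -> map<string, bool>, writer required)
  addr <- addr (Money -> Money, writer optional)
  country <- country (string -> string, writer required)
  addr.label <- addr.label (string -> string, writer optional)
  addr.nickname <- addr.nickname (string -> string, writer required)
  addr.id <- addr.id (int64 -> int64, writer required)
  addr.age <- addr.age (int32 -> int32, writer required)
  writer field addr.blob has no reader counterpart
  violation R1 at addr.label
  violation R4 at addr.label
  violation R5 at severity
  => forward verdict for Account: BREAKING, 3 violation(s)


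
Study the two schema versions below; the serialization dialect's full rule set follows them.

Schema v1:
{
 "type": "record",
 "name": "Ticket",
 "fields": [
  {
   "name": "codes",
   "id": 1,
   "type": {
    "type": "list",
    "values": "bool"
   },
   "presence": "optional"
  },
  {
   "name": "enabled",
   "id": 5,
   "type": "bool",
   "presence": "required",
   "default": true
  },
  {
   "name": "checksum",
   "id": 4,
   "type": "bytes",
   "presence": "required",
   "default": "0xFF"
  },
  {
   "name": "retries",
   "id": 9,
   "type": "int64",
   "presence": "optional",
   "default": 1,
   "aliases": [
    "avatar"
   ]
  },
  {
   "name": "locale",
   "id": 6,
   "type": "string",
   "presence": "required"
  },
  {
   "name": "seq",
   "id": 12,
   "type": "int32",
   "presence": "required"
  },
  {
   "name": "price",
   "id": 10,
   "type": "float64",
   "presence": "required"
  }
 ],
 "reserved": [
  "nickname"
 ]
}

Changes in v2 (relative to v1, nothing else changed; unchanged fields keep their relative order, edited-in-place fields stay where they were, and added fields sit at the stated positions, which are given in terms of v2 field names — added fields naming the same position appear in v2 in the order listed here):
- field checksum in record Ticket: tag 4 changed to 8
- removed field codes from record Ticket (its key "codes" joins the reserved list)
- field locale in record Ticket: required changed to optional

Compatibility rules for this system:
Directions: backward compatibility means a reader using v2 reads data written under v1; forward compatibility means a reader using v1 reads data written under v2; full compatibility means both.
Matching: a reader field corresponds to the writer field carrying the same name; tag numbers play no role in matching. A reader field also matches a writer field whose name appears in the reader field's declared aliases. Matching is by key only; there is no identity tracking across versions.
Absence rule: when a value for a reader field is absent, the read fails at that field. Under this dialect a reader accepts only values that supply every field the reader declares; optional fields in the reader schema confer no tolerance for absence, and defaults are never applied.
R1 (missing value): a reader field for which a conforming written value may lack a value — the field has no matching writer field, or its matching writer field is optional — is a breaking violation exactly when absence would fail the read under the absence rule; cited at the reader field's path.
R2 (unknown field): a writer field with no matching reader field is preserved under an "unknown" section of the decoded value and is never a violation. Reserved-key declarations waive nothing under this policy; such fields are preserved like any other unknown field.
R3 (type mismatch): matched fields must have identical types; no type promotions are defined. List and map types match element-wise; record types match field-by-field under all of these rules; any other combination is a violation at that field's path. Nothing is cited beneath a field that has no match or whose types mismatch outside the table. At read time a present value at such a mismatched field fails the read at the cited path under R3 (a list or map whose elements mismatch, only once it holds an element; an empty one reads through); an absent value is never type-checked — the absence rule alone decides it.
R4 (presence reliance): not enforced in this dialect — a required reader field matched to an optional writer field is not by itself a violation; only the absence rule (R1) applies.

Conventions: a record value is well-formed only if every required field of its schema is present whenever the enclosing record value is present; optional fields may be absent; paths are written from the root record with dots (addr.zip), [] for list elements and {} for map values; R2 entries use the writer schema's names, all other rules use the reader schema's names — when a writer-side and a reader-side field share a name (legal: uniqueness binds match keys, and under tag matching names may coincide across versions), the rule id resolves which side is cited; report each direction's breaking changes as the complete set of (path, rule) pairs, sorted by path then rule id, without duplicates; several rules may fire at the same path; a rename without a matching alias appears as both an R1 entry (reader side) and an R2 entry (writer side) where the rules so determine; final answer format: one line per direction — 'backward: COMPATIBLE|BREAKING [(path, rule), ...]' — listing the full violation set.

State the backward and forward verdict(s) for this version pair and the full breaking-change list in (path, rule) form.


backward: BREAKING [(retries, R1)]; forward: BREAKING [(codes, R1), (locale, R1), (retries, R1)]

arrows below run writer -> reader for Ticket
backward pass over Ticket, reader schema v2, writer schema v1:
  enabled: bool -> bool, writer required; from enabled
  checksum: bytes -> bytes, writer required; from checksum
  retries: int64 -> int64, writer optional; from retries
  locale: string -> string, writer required; from locale
  seq: int32 -> int32, writer required; from seq
  price: float64 -> float64, writer required; from price
  writer codes: unknown to reader
  breaking: (retries, R1)
  => backward: BREAKING (1)
forward pass over Ticket, reader schema v1, writer schema v2:
  codes has no writer counterpart
  enabled: bool -> bool, writer required; from enabled
  checksum: bytes -> bytes, writer required; from checksum
  retries: int64 -> int64, writer optional; from retries
  locale: string -> string, writer optional; from locale
  seq: int32 -> int32, writer required; from seq
  price: float64 -> float64, writer required; from price
  breaking: (codes, R1)
  breaking: (locale, R1)
  breaking: (retries, R1)
  => forward: BREAKING (3)


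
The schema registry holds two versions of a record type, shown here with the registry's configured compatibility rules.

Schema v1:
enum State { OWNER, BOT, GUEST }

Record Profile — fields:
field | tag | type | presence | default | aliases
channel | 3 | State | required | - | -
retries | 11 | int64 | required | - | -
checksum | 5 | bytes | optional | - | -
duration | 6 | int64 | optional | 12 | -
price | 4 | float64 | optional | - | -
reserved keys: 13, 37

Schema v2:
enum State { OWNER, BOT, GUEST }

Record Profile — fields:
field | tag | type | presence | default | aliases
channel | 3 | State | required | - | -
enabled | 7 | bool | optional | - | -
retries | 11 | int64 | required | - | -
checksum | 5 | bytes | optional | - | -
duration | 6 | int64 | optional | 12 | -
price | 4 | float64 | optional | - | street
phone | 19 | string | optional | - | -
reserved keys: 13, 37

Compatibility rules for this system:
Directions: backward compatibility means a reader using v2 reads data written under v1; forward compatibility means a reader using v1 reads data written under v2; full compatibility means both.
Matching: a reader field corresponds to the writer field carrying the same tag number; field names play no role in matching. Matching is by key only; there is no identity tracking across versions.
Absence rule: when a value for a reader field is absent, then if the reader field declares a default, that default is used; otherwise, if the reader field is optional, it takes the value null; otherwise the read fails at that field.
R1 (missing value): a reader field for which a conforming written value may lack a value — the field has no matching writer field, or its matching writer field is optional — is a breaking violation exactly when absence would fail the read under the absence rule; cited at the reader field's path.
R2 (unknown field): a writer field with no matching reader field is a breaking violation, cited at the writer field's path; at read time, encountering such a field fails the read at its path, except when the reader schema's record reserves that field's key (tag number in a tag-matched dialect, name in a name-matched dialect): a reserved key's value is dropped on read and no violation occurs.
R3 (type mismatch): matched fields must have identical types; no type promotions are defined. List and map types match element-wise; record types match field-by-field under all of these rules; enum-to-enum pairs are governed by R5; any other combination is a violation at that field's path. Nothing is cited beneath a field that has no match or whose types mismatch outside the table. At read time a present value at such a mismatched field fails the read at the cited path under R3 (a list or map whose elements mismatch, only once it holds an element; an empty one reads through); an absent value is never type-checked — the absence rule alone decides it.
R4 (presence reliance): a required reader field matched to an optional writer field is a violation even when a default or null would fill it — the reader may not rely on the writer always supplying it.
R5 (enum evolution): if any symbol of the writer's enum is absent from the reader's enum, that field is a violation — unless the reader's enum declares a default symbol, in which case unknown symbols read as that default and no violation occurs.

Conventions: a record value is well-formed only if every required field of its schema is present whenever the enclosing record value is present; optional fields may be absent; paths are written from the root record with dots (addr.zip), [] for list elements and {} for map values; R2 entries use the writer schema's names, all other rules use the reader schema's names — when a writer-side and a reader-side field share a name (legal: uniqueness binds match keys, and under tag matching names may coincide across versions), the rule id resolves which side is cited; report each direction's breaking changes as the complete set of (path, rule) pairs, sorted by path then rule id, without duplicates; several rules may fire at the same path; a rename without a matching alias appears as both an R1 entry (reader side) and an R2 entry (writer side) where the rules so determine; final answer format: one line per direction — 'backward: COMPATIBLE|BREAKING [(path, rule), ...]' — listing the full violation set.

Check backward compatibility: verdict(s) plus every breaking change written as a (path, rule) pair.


each type pair in Profile: writer, then reader
backward analysis of Profile with v2 as reader and v1 as writer:
  State -> State, writer required: channel aligns to channel
  enabled: no writer match
  int64 -> int64, writer required: retries aligns to retries
  bytes -> bytes, writer optional: checksum aligns to checksum
  int64 -> int64, writer optional: duration aligns to duration
  float64 -> float64, writer optional: price aligns to price
  phone: no writer match
  nothing fires on Profile: backward is COMPATIBLE
diffs on Profile not affecting the asked answer:
  added field phone to record Profile: optional string, tag 19 (in v2 it sits last) -> matters only for Profile's forward compatibility — outside the asked direction
  added field enabled to record Profile: optional bool, tag 7 (in v2 it sits immediately before retries) -> matters only for Profile's forward compatibility — outside the asked direction

backward: COMPATIBLE []


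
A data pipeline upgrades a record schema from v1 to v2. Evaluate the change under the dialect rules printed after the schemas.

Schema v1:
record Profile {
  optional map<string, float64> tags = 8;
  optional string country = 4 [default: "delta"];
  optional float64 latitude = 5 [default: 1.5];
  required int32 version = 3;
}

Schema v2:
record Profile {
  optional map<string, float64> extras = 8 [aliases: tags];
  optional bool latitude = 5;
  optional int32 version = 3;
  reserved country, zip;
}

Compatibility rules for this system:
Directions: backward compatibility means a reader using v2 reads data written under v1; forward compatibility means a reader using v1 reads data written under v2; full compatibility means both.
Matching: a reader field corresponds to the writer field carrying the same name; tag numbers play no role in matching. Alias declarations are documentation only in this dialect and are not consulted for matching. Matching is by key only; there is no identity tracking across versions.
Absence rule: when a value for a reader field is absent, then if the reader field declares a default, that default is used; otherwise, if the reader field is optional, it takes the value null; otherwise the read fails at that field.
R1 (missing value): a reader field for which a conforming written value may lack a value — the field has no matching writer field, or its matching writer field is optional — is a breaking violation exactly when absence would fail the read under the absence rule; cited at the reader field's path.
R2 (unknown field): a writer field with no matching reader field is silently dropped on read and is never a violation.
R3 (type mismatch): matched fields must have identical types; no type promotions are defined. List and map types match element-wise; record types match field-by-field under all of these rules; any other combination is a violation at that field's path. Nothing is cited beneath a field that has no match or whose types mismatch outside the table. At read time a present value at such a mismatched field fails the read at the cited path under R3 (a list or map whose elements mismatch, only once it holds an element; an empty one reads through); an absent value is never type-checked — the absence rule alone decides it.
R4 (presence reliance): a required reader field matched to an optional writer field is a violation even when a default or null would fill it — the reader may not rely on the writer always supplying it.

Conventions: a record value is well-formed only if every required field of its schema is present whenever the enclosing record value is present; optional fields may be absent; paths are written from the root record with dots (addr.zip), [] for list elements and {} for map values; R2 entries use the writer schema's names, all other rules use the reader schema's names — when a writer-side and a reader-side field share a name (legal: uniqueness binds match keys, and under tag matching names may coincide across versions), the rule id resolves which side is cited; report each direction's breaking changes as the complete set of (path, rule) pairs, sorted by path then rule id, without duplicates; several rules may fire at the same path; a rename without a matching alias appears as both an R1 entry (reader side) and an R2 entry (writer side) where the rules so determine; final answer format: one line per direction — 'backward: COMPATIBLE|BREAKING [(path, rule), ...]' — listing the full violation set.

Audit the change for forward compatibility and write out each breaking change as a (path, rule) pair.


in Profile below, arrows point writer -> reader
forward on Profile — v1 reading data written by v2:
  tags has no writer counterpart
  country has no writer counterpart
  latitude: paired with writer latitude (bool -> float64; writer optional)
  version: paired with writer version (int32 -> int32; writer optional)
  writer field extras has no reader counterpart
  rule R3 violated at latitude
  rule R1 violated at version
  rule R4 violated at version
  forward on Profile therefore BREAKING (3)
the rest of the Profile diff is inert for this question:
  removed field country from record Profile (its key "country" joins the reserved list) -> fires no rule on Profile, leaving the asked answer as it is
  renamed field tags to extras in record Profile (alias tags declared on the renamed field) -> fires no rule on Profile, leaving the asked answer as it is

forward: BREAKING [(latitude, R3), (version, R1), (version, R4)]


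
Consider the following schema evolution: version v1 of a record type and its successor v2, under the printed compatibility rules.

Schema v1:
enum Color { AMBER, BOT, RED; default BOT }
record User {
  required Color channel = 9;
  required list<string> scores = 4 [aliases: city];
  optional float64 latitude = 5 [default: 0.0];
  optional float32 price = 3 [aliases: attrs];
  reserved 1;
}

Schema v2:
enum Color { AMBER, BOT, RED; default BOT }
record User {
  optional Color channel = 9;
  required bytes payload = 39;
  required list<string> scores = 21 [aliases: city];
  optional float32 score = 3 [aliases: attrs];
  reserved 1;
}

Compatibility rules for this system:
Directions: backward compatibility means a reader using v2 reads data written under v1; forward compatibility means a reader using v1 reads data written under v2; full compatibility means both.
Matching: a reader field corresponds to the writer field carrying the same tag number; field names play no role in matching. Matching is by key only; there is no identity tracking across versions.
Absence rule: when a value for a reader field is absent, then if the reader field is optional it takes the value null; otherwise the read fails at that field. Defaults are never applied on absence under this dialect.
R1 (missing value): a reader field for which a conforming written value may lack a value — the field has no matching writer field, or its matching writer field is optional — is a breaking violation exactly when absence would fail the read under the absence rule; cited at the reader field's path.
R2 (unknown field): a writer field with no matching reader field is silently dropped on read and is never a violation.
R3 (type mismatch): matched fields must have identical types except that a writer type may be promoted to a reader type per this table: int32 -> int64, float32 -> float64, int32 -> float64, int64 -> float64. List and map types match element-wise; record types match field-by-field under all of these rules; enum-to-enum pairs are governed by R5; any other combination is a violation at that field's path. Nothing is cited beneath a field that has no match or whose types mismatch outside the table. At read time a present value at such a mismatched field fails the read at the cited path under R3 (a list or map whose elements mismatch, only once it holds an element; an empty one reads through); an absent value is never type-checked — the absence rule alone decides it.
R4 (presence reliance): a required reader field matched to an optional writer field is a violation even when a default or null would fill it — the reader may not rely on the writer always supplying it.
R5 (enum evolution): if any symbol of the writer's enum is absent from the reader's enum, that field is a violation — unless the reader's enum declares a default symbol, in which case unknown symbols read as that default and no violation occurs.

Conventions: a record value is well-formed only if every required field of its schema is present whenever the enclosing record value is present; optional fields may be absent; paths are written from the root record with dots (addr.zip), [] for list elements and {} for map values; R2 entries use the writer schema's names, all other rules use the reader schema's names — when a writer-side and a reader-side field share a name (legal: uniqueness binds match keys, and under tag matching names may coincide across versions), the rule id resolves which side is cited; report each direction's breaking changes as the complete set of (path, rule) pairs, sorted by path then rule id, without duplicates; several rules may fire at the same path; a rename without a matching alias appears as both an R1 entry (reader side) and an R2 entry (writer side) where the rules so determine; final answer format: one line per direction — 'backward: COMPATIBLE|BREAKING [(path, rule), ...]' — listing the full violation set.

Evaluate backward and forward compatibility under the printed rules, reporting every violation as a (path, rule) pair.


backward: BREAKING [(payload, R1), (scores, R1)]; forward: BREAKING [(channel, R1), (channel, R4), (scores, R1)]

each type pair in User: writer, then reader
checking backward for User: reader v2 against writer v1:
  writer required, Color -> Color: reader channel maps from writer channel
  no writer field matches reader payload
  no writer field matches reader scores
  writer optional, float32 -> float32: reader score maps from writer price
  leftover writer field: scores
  leftover writer field: latitude
  rule R1 violated at payload
  rule R1 violated at scores
  => backward verdict for User: BREAKING, 2 violation(s)
checking forward for User: reader v1 against writer v2:
  writer optional, Color -> Color: reader channel maps from writer channel
  no writer field matches reader scores
  no writer field matches reader latitude
  writer optional, float32 -> float32: reader price maps from writer score
  leftover writer field: payload
  leftover writer field: scores
  rule R1 violated at channel
  rule R4 violated at channel
  rule R1 violated at scores
  => forward verdict for User: BREAKING, 3 violation(s)


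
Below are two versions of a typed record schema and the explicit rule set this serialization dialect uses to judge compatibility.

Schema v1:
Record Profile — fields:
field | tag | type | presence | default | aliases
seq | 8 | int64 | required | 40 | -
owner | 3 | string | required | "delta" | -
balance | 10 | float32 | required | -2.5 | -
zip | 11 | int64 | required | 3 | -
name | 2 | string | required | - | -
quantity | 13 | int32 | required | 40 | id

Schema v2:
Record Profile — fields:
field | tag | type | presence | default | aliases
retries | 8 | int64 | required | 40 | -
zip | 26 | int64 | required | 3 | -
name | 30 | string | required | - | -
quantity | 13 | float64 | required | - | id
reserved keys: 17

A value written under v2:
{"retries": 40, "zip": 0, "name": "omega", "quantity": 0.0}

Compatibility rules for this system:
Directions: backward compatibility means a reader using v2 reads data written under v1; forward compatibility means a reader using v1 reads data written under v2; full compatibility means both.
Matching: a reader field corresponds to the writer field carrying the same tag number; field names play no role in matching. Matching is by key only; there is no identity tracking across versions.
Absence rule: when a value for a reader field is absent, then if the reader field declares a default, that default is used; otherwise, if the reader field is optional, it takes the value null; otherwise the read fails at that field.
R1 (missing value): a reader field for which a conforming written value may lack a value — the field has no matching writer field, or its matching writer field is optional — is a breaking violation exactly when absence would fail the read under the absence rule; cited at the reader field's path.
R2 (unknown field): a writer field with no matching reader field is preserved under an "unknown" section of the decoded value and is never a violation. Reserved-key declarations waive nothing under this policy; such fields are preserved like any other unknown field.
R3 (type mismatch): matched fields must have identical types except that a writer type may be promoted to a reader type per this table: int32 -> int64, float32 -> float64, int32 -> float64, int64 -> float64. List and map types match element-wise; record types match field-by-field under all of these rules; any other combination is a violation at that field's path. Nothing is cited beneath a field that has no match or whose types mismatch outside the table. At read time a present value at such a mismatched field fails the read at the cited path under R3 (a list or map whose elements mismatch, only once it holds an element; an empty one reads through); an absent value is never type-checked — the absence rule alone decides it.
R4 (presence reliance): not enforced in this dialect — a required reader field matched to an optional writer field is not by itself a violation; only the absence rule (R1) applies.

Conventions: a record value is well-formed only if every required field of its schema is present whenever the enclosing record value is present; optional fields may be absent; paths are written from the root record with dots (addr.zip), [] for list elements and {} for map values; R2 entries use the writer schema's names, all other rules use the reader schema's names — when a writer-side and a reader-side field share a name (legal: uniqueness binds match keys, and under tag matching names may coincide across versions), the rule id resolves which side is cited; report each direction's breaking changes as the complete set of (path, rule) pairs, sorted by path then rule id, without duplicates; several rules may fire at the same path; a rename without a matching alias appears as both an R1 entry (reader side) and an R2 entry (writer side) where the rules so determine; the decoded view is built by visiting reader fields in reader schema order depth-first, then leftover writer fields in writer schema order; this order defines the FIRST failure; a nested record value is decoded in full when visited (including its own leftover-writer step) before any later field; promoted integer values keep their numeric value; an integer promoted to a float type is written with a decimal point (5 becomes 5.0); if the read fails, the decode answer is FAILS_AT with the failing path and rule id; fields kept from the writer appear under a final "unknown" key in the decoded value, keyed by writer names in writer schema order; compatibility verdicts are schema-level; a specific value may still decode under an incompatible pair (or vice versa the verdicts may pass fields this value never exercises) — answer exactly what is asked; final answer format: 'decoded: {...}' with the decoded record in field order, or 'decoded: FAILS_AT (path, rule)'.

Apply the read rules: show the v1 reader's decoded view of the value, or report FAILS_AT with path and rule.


decoded: FAILS_AT (name, R1)

arrows below run writer -> reader for Profile
decode walk for Profile under reader schema v1:
  seq := 40 (from writer retries)
  owner := "delta" (absent -> default)
  balance := -2.5 (absent -> default)
  zip := 3 (absent -> default)
  read fails at name under R1 (no fill)
  => FAILS_AT (name, R1)
the rest of the Profile diff is inert for this question:
  field zip in record Profile: tag 11 changed to 26 -> no rule fires on it and the decoded Profile view is identical with or without it
  removed field balance from record Profile -> no rule fires on it and the decoded Profile view is identical with or without it
  field quantity in record Profile: type int32 changed to float64 (its default is dropped) -> affects the rule determinations only; this particular Profile value decodes identically
  removed field owner from record Profile -> no rule fires on it and the decoded Profile view is identical with or without it
  renamed field seq to retries in record Profile -> no rule fires on it and the decoded Profile view is identical with or without it
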